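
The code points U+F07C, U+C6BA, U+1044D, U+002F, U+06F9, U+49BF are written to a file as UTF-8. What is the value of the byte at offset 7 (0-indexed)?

U+F07C → 3-byte form EF 81 BC at offsets 0–2.
U+C6BA → 3-byte form EC 9A BA at offsets 3–5.
U+1044D → 4-byte form F0 90 91 8D at offsets 6–9.
Offset 7 falls in char 3's range; it's byte 2 of F0 90 91 8D = 0x90.

0x90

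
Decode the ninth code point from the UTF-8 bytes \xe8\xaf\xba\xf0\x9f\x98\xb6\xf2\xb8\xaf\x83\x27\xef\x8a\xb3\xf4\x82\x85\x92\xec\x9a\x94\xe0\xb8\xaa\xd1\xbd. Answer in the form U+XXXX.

U+047D

Offset 0: leading byte 0xE8 = 11101000 → 3-byte char #1 = E8 AF BA.
Offset 3: leading byte 0xF0 = 11110000 → 4-byte char #2 = F0 9F 98 B6.
Offset 7: leading byte 0xF2 = 11110010 → 4-byte char #3 = F2 B8 AF 83.
Offset 11: leading byte 0x27 = 00100111 → 1-byte char #4 = 27.
Offset 12: leading byte 0xEF = 11101111 → 3-byte char #5 = EF 8A B3.
Offset 15: leading byte 0xF4 = 11110100 → 4-byte char #6 = F4 82 85 92.
Offset 19: leading byte 0xEC = 11101100 → 3-byte char #7 = EC 9A 94.
Offset 22: leading byte 0xE0 = 11100000 → 3-byte char #8 = E0 B8 AA.
Offset 25: leading byte 0xD1 = 11010001 → 2-byte char #9 = D1 BD.
Leading byte 0xD1 = 11010001 matches 110xxxxx → 2-byte sequence.
Byte 1: 0xD1 = 11010001, payload 10001 (5 bits).
Byte 2: 0xBD = 10111101 (10xxxxxx ✓), payload 111101.
Concatenate: 10001111101 = 0x47D (11 bits → U+047D).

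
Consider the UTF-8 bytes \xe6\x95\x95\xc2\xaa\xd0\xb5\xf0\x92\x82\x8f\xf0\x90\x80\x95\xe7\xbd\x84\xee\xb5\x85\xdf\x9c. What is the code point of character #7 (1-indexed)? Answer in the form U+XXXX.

U+ED45

Offset 0: leading byte 0xE6 = 11100110 → 3-byte char #1 = E6 95 95.
Offset 3: leading byte 0xC2 = 11000010 → 2-byte char #2 = C2 AA.
Offset 5: leading byte 0xD0 = 11010000 → 2-byte char #3 = D0 B5.
Offset 7: leading byte 0xF0 = 11110000 → 4-byte char #4 = F0 92 82 8F.
Offset 11: leading byte 0xF0 = 11110000 → 4-byte char #5 = F0 90 80 95.
Offset 15: leading byte 0xE7 = 11100111 → 3-byte char #6 = E7 BD 84.
Offset 18: leading byte 0xEE = 11101110 → 3-byte char #7 = EE B5 85.
Leading byte 0xEE = 11101110 matches 1110xxxx → 3-byte sequence.
Byte 1: 0xEE = 11101110, payload 1110 (4 bits).
Byte 2: 0xB5 = 10110101 (10xxxxxx ✓), payload 110101.
Byte 3: 0x85 = 10000101 (10xxxxxx ✓), payload 000101.
Concatenate: 1110110101000101 = 0xED45 (16 bits → U+ED45).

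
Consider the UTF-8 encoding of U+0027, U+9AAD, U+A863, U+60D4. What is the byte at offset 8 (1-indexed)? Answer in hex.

0xE6

1-indexed offset 8 is 0-indexed offset 7.
U+0027 → 1-byte form 27 at offsets 0–0.
U+9AAD → 3-byte form E9 AA AD at offsets 1–3.
U+A863 → 3-byte form EA A1 A3 at offsets 4–6.
U+60D4 → 3-byte form E6 83 94 at offsets 7–9.
Offset 7 falls in char 4's range; it's byte 1 of E6 83 94 = 0xE6.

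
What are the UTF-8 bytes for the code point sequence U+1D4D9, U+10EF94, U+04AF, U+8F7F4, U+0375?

U+1D4D9: 4-byte form → F0 9D 93 99.
U+10EF94: 4-byte form → F4 8E BE 94.
U+04AF: 2-byte form → D2 AF.
U+8F7F4: 4-byte form → F2 8F 9F B4.
U+0375: 2-byte form → CD B5.
Concatenated (16 bytes): F0 9D 93 99 F4 8E BE 94 D2 AF F2 8F 9F B4 CD B5.

F0 9D 93 99 F4 8E BE 94 D2 AF F2 8F 9F B4 CD B5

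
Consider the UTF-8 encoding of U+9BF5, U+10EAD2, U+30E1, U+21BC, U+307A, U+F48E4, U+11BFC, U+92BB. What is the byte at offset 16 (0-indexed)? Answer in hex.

U+9BF5 → 3-byte form E9 AF B5 at offsets 0–2.
U+10EAD2 → 4-byte form F4 8E AB 92 at offsets 3–6.
U+30E1 → 3-byte form E3 83 A1 at offsets 7–9.
U+21BC → 3-byte form E2 86 BC at offsets 10–12.
U+307A → 3-byte form E3 81 BA at offsets 13–15.
U+F48E4 → 4-byte form F3 B4 A3 A4 at offsets 16–19.
Offset 16 falls in char 6's range; it's byte 1 of F3 B4 A3 A4 = 0xF3.

0xF3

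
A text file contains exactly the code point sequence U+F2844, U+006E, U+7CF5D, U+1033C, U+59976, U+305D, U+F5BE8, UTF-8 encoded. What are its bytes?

F3 B2 A1 84 6E F1 BC BD 9D F0 90 8C BC F1 99 A5 B6 E3 81 9D F3 B5 AF A8

U+F2844: 4-byte form → F3 B2 A1 84.
U+006E: 1-byte form → 6E.
U+7CF5D: 4-byte form → F1 BC BD 9D.
U+1033C: 4-byte form → F0 90 8C BC.
U+59976: 4-byte form → F1 99 A5 B6.
U+305D: 3-byte form → E3 81 9D.
U+F5BE8: 4-byte form → F3 B5 AF A8.
Concatenated (24 bytes): F3 B2 A1 84 6E F1 BC BD 9D F0 90 8C BC F1 99 A5 B6 E3 81 9D F3 B5 AF A8.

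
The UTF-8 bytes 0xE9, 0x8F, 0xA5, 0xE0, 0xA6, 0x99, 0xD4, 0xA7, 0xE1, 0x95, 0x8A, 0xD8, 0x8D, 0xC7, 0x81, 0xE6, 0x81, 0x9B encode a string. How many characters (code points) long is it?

Byte at offset 0: 0xE9 = 11101001 → 3-byte char (#1). Advance 3.
Byte at offset 3: 0xE0 = 11100000 → 3-byte char (#2). Advance 3.
Byte at offset 6: 0xD4 = 11010100 → 2-byte char (#3). Advance 2.
Byte at offset 8: 0xE1 = 11100001 → 3-byte char (#4). Advance 3.
Byte at offset 11: 0xD8 = 11011000 → 2-byte char (#5). Advance 2.
Byte at offset 13: 0xC7 = 11000111 → 2-byte char (#6). Advance 2.
Byte at offset 15: 0xE6 = 11100110 → 3-byte char (#7). Advance 3.
Reached end at offset 18 after 7 code points.

7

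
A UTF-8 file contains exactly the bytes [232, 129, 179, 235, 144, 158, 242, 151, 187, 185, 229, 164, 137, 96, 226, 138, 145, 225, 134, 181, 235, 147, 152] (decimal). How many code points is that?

8

Byte at offset 0: 0xE8 = 11101000 → 3-byte char (#1). Advance 3.
Byte at offset 3: 0xEB = 11101011 → 3-byte char (#2). Advance 3.
Byte at offset 6: 0xF2 = 11110010 → 4-byte char (#3). Advance 4.
Byte at offset 10: 0xE5 = 11100101 → 3-byte char (#4). Advance 3.
Byte at offset 13: 0x60 = 01100000 → 1-byte char (#5). Advance 1.
Byte at offset 14: 0xE2 = 11100010 → 3-byte char (#6). Advance 3.
Byte at offset 17: 0xE1 = 11100001 → 3-byte char (#7). Advance 3.
Byte at offset 20: 0xEB = 11101011 → 3-byte char (#8). Advance 3.
Reached end at offset 23 after 8 code points.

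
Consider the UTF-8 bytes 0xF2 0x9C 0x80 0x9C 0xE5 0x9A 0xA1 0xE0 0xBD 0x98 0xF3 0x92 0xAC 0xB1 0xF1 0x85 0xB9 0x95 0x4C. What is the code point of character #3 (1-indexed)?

Offset 0: leading byte 0xF2 = 11110010 → 4-byte char #1 = F2 9C 80 9C.
Offset 4: leading byte 0xE5 = 11100101 → 3-byte char #2 = E5 9A A1.
Offset 7: leading byte 0xE0 = 11100000 → 3-byte char #3 = E0 BD 98.
Leading byte 0xE0 = 11100000 matches 1110xxxx → 3-byte sequence.
Byte 1: 0xE0 = 11100000, payload 0000 (4 bits).
Byte 2: 0xBD = 10111101 (10xxxxxx ✓), payload 111101.
Byte 3: 0x98 = 10011000 (10xxxxxx ✓), payload 011000.
Concatenate: 0000111101011000 = 0xF58 (16 bits → U+0F58).

U+0F58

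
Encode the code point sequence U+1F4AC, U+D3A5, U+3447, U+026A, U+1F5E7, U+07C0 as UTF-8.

F0 9F 92 AC ED 8E A5 E3 91 87 C9 AA F0 9F 97 A7 DF 80

U+1F4AC: 4-byte form → F0 9F 92 AC.
U+D3A5: 3-byte form → ED 8E A5.
U+3447: 3-byte form → E3 91 87.
U+026A: 2-byte form → C9 AA.
U+1F5E7: 4-byte form → F0 9F 97 A7.
U+07C0: 2-byte form → DF 80.
Concatenated (18 bytes): F0 9F 92 AC ED 8E A5 E3 91 87 C9 AA F0 9F 97 A7 DF 80.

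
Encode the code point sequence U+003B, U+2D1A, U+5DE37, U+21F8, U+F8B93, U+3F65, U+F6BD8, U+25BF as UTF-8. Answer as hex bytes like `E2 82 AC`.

3B E2 B4 9A F1 9D B8 B7 E2 87 B8 F3 B8 AE 93 E3 BD A5 F3 B6 AF 98 E2 96 BF

U+003B: 1-byte form → 3B.
U+2D1A: 3-byte form → E2 B4 9A.
U+5DE37: 4-byte form → F1 9D B8 B7.
U+21F8: 3-byte form → E2 87 B8.
U+F8B93: 4-byte form → F3 B8 AE 93.
U+3F65: 3-byte form → E3 BD A5.
U+F6BD8: 4-byte form → F3 B6 AF 98.
U+25BF: 3-byte form → E2 96 BF.
Concatenated (25 bytes): 3B E2 B4 9A F1 9D B8 B7 E2 87 B8 F3 B8 AE 93 E3 BD A5 F3 B6 AF 98 E2 96 BF.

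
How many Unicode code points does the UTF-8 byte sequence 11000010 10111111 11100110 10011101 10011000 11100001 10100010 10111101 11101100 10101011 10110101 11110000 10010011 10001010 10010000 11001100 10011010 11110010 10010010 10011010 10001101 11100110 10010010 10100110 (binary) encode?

8

Byte at offset 0: 0xC2 = 11000010 → 2-byte char (#1). Advance 2.
Byte at offset 2: 0xE6 = 11100110 → 3-byte char (#2). Advance 3.
Byte at offset 5: 0xE1 = 11100001 → 3-byte char (#3). Advance 3.
Byte at offset 8: 0xEC = 11101100 → 3-byte char (#4). Advance 3.
Byte at offset 11: 0xF0 = 11110000 → 4-byte char (#5). Advance 4.
Byte at offset 15: 0xCC = 11001100 → 2-byte char (#6). Advance 2.
Byte at offset 17: 0xF2 = 11110010 → 4-byte char (#7). Advance 4.
Byte at offset 21: 0xE6 = 11100110 → 3-byte char (#8). Advance 3.
Reached end at offset 24 after 8 code points.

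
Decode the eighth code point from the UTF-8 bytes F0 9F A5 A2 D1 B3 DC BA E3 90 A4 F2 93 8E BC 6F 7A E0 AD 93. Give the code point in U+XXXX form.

U+0B53

Offset 0: leading byte 0xF0 = 11110000 → 4-byte char #1 = F0 9F A5 A2.
Offset 4: leading byte 0xD1 = 11010001 → 2-byte char #2 = D1 B3.
Offset 6: leading byte 0xDC = 11011100 → 2-byte char #3 = DC BA.
Offset 8: leading byte 0xE3 = 11100011 → 3-byte char #4 = E3 90 A4.
Offset 11: leading byte 0xF2 = 11110010 → 4-byte char #5 = F2 93 8E BC.
Offset 15: leading byte 0x6F = 01101111 → 1-byte char #6 = 6F.
Offset 16: leading byte 0x7A = 01111010 → 1-byte char #7 = 7A.
Offset 17: leading byte 0xE0 = 11100000 → 3-byte char #8 = E0 AD 93.
Leading byte 0xE0 = 11100000 matches 1110xxxx → 3-byte sequence.
Byte 1: 0xE0 = 11100000, payload 0000 (4 bits).
Byte 2: 0xAD = 10101101 (10xxxxxx ✓), payload 101101.
Byte 3: 0x93 = 10010011 (10xxxxxx ✓), payload 010011.
Concatenate: 0000101101010011 = 0xB53 (16 bits → U+0B53).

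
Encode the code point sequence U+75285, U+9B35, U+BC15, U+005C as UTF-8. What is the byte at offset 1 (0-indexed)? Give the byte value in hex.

0xB5

U+75285 → 4-byte form F1 B5 8A 85 at offsets 0–3.
Offset 1 falls in char 1's range; it's byte 2 of F1 B5 8A 85 = 0xB5.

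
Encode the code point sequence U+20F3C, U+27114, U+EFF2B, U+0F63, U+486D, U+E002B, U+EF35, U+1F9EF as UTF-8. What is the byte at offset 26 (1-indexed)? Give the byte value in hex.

0xF0

1-indexed offset 26 is 0-indexed offset 25.
U+20F3C → 4-byte form F0 A0 BC BC at offsets 0–3.
U+27114 → 4-byte form F0 A7 84 94 at offsets 4–7.
U+EFF2B → 4-byte form F3 AF BC AB at offsets 8–11.
U+0F63 → 3-byte form E0 BD A3 at offsets 12–14.
U+486D → 3-byte form E4 A1 AD at offsets 15–17.
U+E002B → 4-byte form F3 A0 80 AB at offsets 18–21.
U+EF35 → 3-byte form EE BC B5 at offsets 22–24.
U+1F9EF → 4-byte form F0 9F A7 AF at offsets 25–28.
Offset 25 falls in char 8's range; it's byte 1 of F0 9F A7 AF = 0xF0.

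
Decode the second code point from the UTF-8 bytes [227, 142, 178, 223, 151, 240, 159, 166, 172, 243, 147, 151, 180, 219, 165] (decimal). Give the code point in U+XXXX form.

Offset 0: leading byte 0xE3 = 11100011 → 3-byte char #1 = E3 8E B2.
Offset 3: leading byte 0xDF = 11011111 → 2-byte char #2 = DF 97.
Leading byte 0xDF = 11011111 matches 110xxxxx → 2-byte sequence.
Byte 1: 0xDF = 11011111, payload 11111 (5 bits).
Byte 2: 0x97 = 10010111 (10xxxxxx ✓), payload 010111.
Concatenate: 11111010111 = 0x7D7 (11 bits → U+07D7).

U+07D7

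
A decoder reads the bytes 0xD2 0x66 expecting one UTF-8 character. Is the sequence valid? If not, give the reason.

Leading byte 0xD2 = 11010010 → 2-byte form.
Byte 2 is 0x66 = 01100110, which is not 10xxxxxx — expected a continuation byte.

invalid (non-continuation byte where continuation expected)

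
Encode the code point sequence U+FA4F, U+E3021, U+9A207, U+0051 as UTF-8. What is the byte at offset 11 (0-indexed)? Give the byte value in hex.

U+FA4F → 3-byte form EF A9 8F at offsets 0–2.
U+E3021 → 4-byte form F3 A3 80 A1 at offsets 3–6.
U+9A207 → 4-byte form F2 9A 88 87 at offsets 7–10.
U+0051 → 1-byte form 51 at offsets 11–11.
Offset 11 falls in char 4's range; it's byte 1 of 51 = 0x51.

0x51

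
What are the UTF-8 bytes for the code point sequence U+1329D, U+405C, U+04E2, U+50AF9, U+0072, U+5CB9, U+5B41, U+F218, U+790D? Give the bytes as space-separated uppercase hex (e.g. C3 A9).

U+1329D: 4-byte form → F0 93 8A 9D.
U+405C: 3-byte form → E4 81 9C.
U+04E2: 2-byte form → D3 A2.
U+50AF9: 4-byte form → F1 90 AB B9.
U+0072: 1-byte form → 72.
U+5CB9: 3-byte form → E5 B2 B9.
U+5B41: 3-byte form → E5 AD 81.
U+F218: 3-byte form → EF 88 98.
U+790D: 3-byte form → E7 A4 8D.
Concatenated (26 bytes): F0 93 8A 9D E4 81 9C D3 A2 F1 90 AB B9 72 E5 B2 B9 E5 AD 81 EF 88 98 E7 A4 8D.

F0 93 8A 9D E4 81 9C D3 A2 F1 90 AB B9 72 E5 B2 B9 E5 AD 81 EF 88 98 E7 A4 8D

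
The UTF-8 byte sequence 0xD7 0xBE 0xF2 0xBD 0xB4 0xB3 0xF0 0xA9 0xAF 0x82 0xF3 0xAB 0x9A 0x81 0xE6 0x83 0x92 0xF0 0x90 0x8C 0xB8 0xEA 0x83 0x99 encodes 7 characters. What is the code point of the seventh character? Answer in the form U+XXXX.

Offset 0: leading byte 0xD7 = 11010111 → 2-byte char #1 = D7 BE.
Offset 2: leading byte 0xF2 = 11110010 → 4-byte char #2 = F2 BD B4 B3.
Offset 6: leading byte 0xF0 = 11110000 → 4-byte char #3 = F0 A9 AF 82.
Offset 10: leading byte 0xF3 = 11110011 → 4-byte char #4 = F3 AB 9A 81.
Offset 14: leading byte 0xE6 = 11100110 → 3-byte char #5 = E6 83 92.
Offset 17: leading byte 0xF0 = 11110000 → 4-byte char #6 = F0 90 8C B8.
Offset 21: leading byte 0xEA = 11101010 → 3-byte char #7 = EA 83 99.
Leading byte 0xEA = 11101010 matches 1110xxxx → 3-byte sequence.
Byte 1: 0xEA = 11101010, payload 1010 (4 bits).
Byte 2: 0x83 = 10000011 (10xxxxxx ✓), payload 000011.
Byte 3: 0x99 = 10011001 (10xxxxxx ✓), payload 011001.
Concatenate: 1010000011011001 = 0xA0D9 (16 bits → U+A0D9).

U+A0D9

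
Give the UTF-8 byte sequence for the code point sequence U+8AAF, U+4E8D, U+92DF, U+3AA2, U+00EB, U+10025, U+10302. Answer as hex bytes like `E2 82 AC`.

E8 AA AF E4 BA 8D E9 8B 9F E3 AA A2 C3 AB F0 90 80 A5 F0 90 8C 82

U+8AAF: 3-byte form → E8 AA AF.
U+4E8D: 3-byte form → E4 BA 8D.
U+92DF: 3-byte form → E9 8B 9F.
U+3AA2: 3-byte form → E3 AA A2.
U+00EB: 2-byte form → C3 AB.
U+10025: 4-byte form → F0 90 80 A5.
U+10302: 4-byte form → F0 90 8C 82.
Concatenated (22 bytes): E8 AA AF E4 BA 8D E9 8B 9F E3 AA A2 C3 AB F0 90 80 A5 F0 90 8C 82.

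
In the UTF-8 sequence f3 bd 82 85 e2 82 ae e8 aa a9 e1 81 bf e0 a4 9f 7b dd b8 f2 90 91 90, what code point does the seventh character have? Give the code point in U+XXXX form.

Offset 0: leading byte 0xF3 = 11110011 → 4-byte char #1 = F3 BD 82 85.
Offset 4: leading byte 0xE2 = 11100010 → 3-byte char #2 = E2 82 AE.
Offset 7: leading byte 0xE8 = 11101000 → 3-byte char #3 = E8 AA A9.
Offset 10: leading byte 0xE1 = 11100001 → 3-byte char #4 = E1 81 BF.
Offset 13: leading byte 0xE0 = 11100000 → 3-byte char #5 = E0 A4 9F.
Offset 16: leading byte 0x7B = 01111011 → 1-byte char #6 = 7B.
Offset 17: leading byte 0xDD = 11011101 → 2-byte char #7 = DD B8.
Leading byte 0xDD = 11011101 matches 110xxxxx → 2-byte sequence.
Byte 1: 0xDD = 11011101, payload 11101 (5 bits).
Byte 2: 0xB8 = 10111000 (10xxxxxx ✓), payload 111000.
Concatenate: 11101111000 = 0x778 (11 bits → U+0778).

U+0778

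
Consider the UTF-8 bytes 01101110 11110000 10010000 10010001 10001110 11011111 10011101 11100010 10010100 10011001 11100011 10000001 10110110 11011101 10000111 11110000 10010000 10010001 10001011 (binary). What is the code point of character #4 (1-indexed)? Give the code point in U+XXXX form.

Offset 0: leading byte 0x6E = 01101110 → 1-byte char #1 = 6E.
Offset 1: leading byte 0xF0 = 11110000 → 4-byte char #2 = F0 90 91 8E.
Offset 5: leading byte 0xDF = 11011111 → 2-byte char #3 = DF 9D.
Offset 7: leading byte 0xE2 = 11100010 → 3-byte char #4 = E2 94 99.
Leading byte 0xE2 = 11100010 matches 1110xxxx → 3-byte sequence.
Byte 1: 0xE2 = 11100010, payload 0010 (4 bits).
Byte 2: 0x94 = 10010100 (10xxxxxx ✓), payload 010100.
Byte 3: 0x99 = 10011001 (10xxxxxx ✓), payload 011001.
Concatenate: 0010010100011001 = 0x2519 (16 bits → U+2519).

U+2519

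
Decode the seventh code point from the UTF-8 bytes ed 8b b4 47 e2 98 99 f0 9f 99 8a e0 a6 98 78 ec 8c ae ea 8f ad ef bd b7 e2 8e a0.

U+C32E

Offset 0: leading byte 0xED = 11101101 → 3-byte char #1 = ED 8B B4.
Offset 3: leading byte 0x47 = 01000111 → 1-byte char #2 = 47.
Offset 4: leading byte 0xE2 = 11100010 → 3-byte char #3 = E2 98 99.
Offset 7: leading byte 0xF0 = 11110000 → 4-byte char #4 = F0 9F 99 8A.
Offset 11: leading byte 0xE0 = 11100000 → 3-byte char #5 = E0 A6 98.
Offset 14: leading byte 0x78 = 01111000 → 1-byte char #6 = 78.
Offset 15: leading byte 0xEC = 11101100 → 3-byte char #7 = EC 8C AE.
Leading byte 0xEC = 11101100 matches 1110xxxx → 3-byte sequence.
Byte 1: 0xEC = 11101100, payload 1100 (4 bits).
Byte 2: 0x8C = 10001100 (10xxxxxx ✓), payload 001100.
Byte 3: 0xAE = 10101110 (10xxxxxx ✓), payload 101110.
Concatenate: 1100001100101110 = 0xC32E (16 bits → U+C32E).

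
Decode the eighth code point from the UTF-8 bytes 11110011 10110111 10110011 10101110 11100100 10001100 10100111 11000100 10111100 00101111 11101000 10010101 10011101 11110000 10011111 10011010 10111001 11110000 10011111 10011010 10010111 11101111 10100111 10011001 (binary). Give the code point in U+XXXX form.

U+F9D9

Offset 0: leading byte 0xF3 = 11110011 → 4-byte char #1 = F3 B7 B3 AE.
Offset 4: leading byte 0xE4 = 11100100 → 3-byte char #2 = E4 8C A7.
Offset 7: leading byte 0xC4 = 11000100 → 2-byte char #3 = C4 BC.
Offset 9: leading byte 0x2F = 00101111 → 1-byte char #4 = 2F.
Offset 10: leading byte 0xE8 = 11101000 → 3-byte char #5 = E8 95 9D.
Offset 13: leading byte 0xF0 = 11110000 → 4-byte char #6 = F0 9F 9A B9.
Offset 17: leading byte 0xF0 = 11110000 → 4-byte char #7 = F0 9F 9A 97.
Offset 21: leading byte 0xEF = 11101111 → 3-byte char #8 = EF A7 99.
Leading byte 0xEF = 11101111 matches 1110xxxx → 3-byte sequence.
Byte 1: 0xEF = 11101111, payload 1111 (4 bits).
Byte 2: 0xA7 = 10100111 (10xxxxxx ✓), payload 100111.
Byte 3: 0x99 = 10011001 (10xxxxxx ✓), payload 011001.
Concatenate: 1111100111011001 = 0xF9D9 (16 bits → U+F9D9).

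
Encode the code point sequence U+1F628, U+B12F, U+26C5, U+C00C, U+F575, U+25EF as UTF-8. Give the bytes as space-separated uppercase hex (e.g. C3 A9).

F0 9F 98 A8 EB 84 AF E2 9B 85 EC 80 8C EF 95 B5 E2 97 AF

U+1F628: 4-byte form → F0 9F 98 A8.
U+B12F: 3-byte form → EB 84 AF.
U+26C5: 3-byte form → E2 9B 85.
U+C00C: 3-byte form → EC 80 8C.
U+F575: 3-byte form → EF 95 B5.
U+25EF: 3-byte form → E2 97 AF.
Concatenated (19 bytes): F0 9F 98 A8 EB 84 AF E2 9B 85 EC 80 8C EF 95 B5 E2 97 AF.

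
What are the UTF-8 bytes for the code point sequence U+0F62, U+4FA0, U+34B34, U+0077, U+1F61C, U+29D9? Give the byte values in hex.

U+0F62: 3-byte form → E0 BD A2.
U+4FA0: 3-byte form → E4 BE A0.
U+34B34: 4-byte form → F0 B4 AC B4.
U+0077: 1-byte form → 77.
U+1F61C: 4-byte form → F0 9F 98 9C.
U+29D9: 3-byte form → E2 A7 99.
Concatenated (18 bytes): E0 BD A2 E4 BE A0 F0 B4 AC B4 77 F0 9F 98 9C E2 A7 99.

E0 BD A2 E4 BE A0 F0 B4 AC B4 77 F0 9F 98 9C E2 A7 99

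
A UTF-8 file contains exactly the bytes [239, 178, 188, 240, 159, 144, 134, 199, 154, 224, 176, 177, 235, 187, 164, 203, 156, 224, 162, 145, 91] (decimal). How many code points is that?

8

Byte at offset 0: 0xEF = 11101111 → 3-byte char (#1). Advance 3.
Byte at offset 3: 0xF0 = 11110000 → 4-byte char (#2). Advance 4.
Byte at offset 7: 0xC7 = 11000111 → 2-byte char (#3). Advance 2.
Byte at offset 9: 0xE0 = 11100000 → 3-byte char (#4). Advance 3.
Byte at offset 12: 0xEB = 11101011 → 3-byte char (#5). Advance 3.
Byte at offset 15: 0xCB = 11001011 → 2-byte char (#6). Advance 2.
Byte at offset 17: 0xE0 = 11100000 → 3-byte char (#7). Advance 3.
Byte at offset 20: 0x5B = 01011011 → 1-byte char (#8). Advance 1.
Reached end at offset 21 after 8 code points.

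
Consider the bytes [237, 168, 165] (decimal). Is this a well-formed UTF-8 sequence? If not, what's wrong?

invalid (encodes a surrogate (U+D800–U+DFFF))

Structurally a 3-byte sequence; payload = 0xDA25.
But 0xDA25 is in U+D800–U+DFFF, the surrogate range. Surrogates are not Unicode scalar values and are forbidden in UTF-8.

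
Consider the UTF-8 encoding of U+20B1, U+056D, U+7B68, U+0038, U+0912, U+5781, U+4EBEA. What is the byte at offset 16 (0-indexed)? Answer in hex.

U+20B1 → 3-byte form E2 82 B1 at offsets 0–2.
U+056D → 2-byte form D5 AD at offsets 3–4.
U+7B68 → 3-byte form E7 AD A8 at offsets 5–7.
U+0038 → 1-byte form 38 at offsets 8–8.
U+0912 → 3-byte form E0 A4 92 at offsets 9–11.
U+5781 → 3-byte form E5 9E 81 at offsets 12–14.
U+4EBEA → 4-byte form F1 8E AF AA at offsets 15–18.
Offset 16 falls in char 7's range; it's byte 2 of F1 8E AF AA = 0x8E.

0x8E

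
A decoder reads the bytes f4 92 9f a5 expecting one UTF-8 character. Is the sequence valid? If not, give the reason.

invalid (encodes a value above U+10FFFF)

Leading byte 0xF4 = 11110100 → 4-byte form.
Payload = 0x1127E5, which exceeds U+10FFFF, the maximum Unicode code point. (Leading bytes F5–FF, or F4 followed by ≥ 0x90, are invalid.)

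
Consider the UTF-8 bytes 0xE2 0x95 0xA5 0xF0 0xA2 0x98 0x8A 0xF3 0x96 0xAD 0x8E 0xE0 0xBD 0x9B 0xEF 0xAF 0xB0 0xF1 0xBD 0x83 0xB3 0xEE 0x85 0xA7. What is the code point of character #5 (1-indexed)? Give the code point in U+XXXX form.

U+FBF0

Offset 0: leading byte 0xE2 = 11100010 → 3-byte char #1 = E2 95 A5.
Offset 3: leading byte 0xF0 = 11110000 → 4-byte char #2 = F0 A2 98 8A.
Offset 7: leading byte 0xF3 = 11110011 → 4-byte char #3 = F3 96 AD 8E.
Offset 11: leading byte 0xE0 = 11100000 → 3-byte char #4 = E0 BD 9B.
Offset 14: leading byte 0xEF = 11101111 → 3-byte char #5 = EF AF B0.
Leading byte 0xEF = 11101111 matches 1110xxxx → 3-byte sequence.
Byte 1: 0xEF = 11101111, payload 1111 (4 bits).
Byte 2: 0xAF = 10101111 (10xxxxxx ✓), payload 101111.
Byte 3: 0xB0 = 10110000 (10xxxxxx ✓), payload 110000.
Concatenate: 1111101111110000 = 0xFBF0 (16 bits → U+FBF0).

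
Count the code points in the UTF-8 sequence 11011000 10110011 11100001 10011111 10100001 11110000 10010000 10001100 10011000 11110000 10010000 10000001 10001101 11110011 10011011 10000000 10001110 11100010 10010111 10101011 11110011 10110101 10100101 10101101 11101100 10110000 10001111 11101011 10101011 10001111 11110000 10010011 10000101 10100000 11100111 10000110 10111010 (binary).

11

Byte at offset 0: 0xD8 = 11011000 → 2-byte char (#1). Advance 2.
Byte at offset 2: 0xE1 = 11100001 → 3-byte char (#2). Advance 3.
Byte at offset 5: 0xF0 = 11110000 → 4-byte char (#3). Advance 4.
Byte at offset 9: 0xF0 = 11110000 → 4-byte char (#4). Advance 4.
Byte at offset 13: 0xF3 = 11110011 → 4-byte char (#5). Advance 4.
Byte at offset 17: 0xE2 = 11100010 → 3-byte char (#6). Advance 3.
Byte at offset 20: 0xF3 = 11110011 → 4-byte char (#7). Advance 4.
Byte at offset 24: 0xEC = 11101100 → 3-byte char (#8). Advance 3.
Byte at offset 27: 0xEB = 11101011 → 3-byte char (#9). Advance 3.
Byte at offset 30: 0xF0 = 11110000 → 4-byte char (#10). Advance 4.
Byte at offset 34: 0xE7 = 11100111 → 3-byte char (#11). Advance 3.
Reached end at offset 37 after 11 code points.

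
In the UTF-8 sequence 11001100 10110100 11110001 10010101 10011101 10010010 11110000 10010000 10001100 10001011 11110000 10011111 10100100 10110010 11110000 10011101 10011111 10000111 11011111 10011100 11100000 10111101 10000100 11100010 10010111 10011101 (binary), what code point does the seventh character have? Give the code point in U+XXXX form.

U+0F44

Offset 0: leading byte 0xCC = 11001100 → 2-byte char #1 = CC B4.
Offset 2: leading byte 0xF1 = 11110001 → 4-byte char #2 = F1 95 9D 92.
Offset 6: leading byte 0xF0 = 11110000 → 4-byte char #3 = F0 90 8C 8B.
Offset 10: leading byte 0xF0 = 11110000 → 4-byte char #4 = F0 9F A4 B2.
Offset 14: leading byte 0xF0 = 11110000 → 4-byte char #5 = F0 9D 9F 87.
Offset 18: leading byte 0xDF = 11011111 → 2-byte char #6 = DF 9C.
Offset 20: leading byte 0xE0 = 11100000 → 3-byte char #7 = E0 BD 84.
Leading byte 0xE0 = 11100000 matches 1110xxxx → 3-byte sequence.
Byte 1: 0xE0 = 11100000, payload 0000 (4 bits).
Byte 2: 0xBD = 10111101 (10xxxxxx ✓), payload 111101.
Byte 3: 0x84 = 10000100 (10xxxxxx ✓), payload 000100.
Concatenate: 0000111101000100 = 0xF44 (16 bits → U+0F44).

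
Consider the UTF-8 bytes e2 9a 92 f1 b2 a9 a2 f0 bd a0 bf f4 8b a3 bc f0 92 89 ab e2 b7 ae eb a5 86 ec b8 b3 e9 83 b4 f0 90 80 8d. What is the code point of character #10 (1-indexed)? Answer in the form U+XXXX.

Offset 0: leading byte 0xE2 = 11100010 → 3-byte char #1 = E2 9A 92.
Offset 3: leading byte 0xF1 = 11110001 → 4-byte char #2 = F1 B2 A9 A2.
Offset 7: leading byte 0xF0 = 11110000 → 4-byte char #3 = F0 BD A0 BF.
Offset 11: leading byte 0xF4 = 11110100 → 4-byte char #4 = F4 8B A3 BC.
Offset 15: leading byte 0xF0 = 11110000 → 4-byte char #5 = F0 92 89 AB.
Offset 19: leading byte 0xE2 = 11100010 → 3-byte char #6 = E2 B7 AE.
Offset 22: leading byte 0xEB = 11101011 → 3-byte char #7 = EB A5 86.
Offset 25: leading byte 0xEC = 11101100 → 3-byte char #8 = EC B8 B3.
Offset 28: leading byte 0xE9 = 11101001 → 3-byte char #9 = E9 83 B4.
Offset 31: leading byte 0xF0 = 11110000 → 4-byte char #10 = F0 90 80 8D.
Leading byte 0xF0 = 11110000 matches 11110xxx → 4-byte sequence.
Byte 1: 0xF0 = 11110000, payload 000 (3 bits).
Byte 2: 0x90 = 10010000 (10xxxxxx ✓), payload 010000.
Byte 3: 0x80 = 10000000 (10xxxxxx ✓), payload 000000.
Byte 4: 0x8D = 10001101 (10xxxxxx ✓), payload 001101.
Concatenate: 000010000000000001101 = 0x1000D (21 bits → U+1000D).

U+1000D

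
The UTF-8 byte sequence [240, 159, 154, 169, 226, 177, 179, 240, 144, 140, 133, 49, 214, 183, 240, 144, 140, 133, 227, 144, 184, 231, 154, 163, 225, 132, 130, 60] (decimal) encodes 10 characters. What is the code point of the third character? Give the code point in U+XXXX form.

Offset 0: leading byte 0xF0 = 11110000 → 4-byte char #1 = F0 9F 9A A9.
Offset 4: leading byte 0xE2 = 11100010 → 3-byte char #2 = E2 B1 B3.
Offset 7: leading byte 0xF0 = 11110000 → 4-byte char #3 = F0 90 8C 85.
Leading byte 0xF0 = 11110000 matches 11110xxx → 4-byte sequence.
Byte 1: 0xF0 = 11110000, payload 000 (3 bits).
Byte 2: 0x90 = 10010000 (10xxxxxx ✓), payload 010000.
Byte 3: 0x8C = 10001100 (10xxxxxx ✓), payload 001100.
Byte 4: 0x85 = 10000101 (10xxxxxx ✓), payload 000101.
Concatenate: 000010000001100000101 = 0x10305 (21 bits → U+10305).

U+10305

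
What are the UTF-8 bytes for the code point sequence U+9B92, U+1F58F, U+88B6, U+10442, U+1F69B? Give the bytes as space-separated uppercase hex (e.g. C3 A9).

E9 AE 92 F0 9F 96 8F E8 A2 B6 F0 90 91 82 F0 9F 9A 9B

U+9B92: 3-byte form → E9 AE 92.
U+1F58F: 4-byte form → F0 9F 96 8F.
U+88B6: 3-byte form → E8 A2 B6.
U+10442: 4-byte form → F0 90 91 82.
U+1F69B: 4-byte form → F0 9F 9A 9B.
Concatenated (18 bytes): E9 AE 92 F0 9F 96 8F E8 A2 B6 F0 90 91 82 F0 9F 9A 9B.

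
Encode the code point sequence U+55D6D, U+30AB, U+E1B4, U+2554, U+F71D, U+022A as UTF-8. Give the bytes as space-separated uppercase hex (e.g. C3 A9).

F1 95 B5 AD E3 82 AB EE 86 B4 E2 95 94 EF 9C 9D C8 AA

U+55D6D: 4-byte form → F1 95 B5 AD.
U+30AB: 3-byte form → E3 82 AB.
U+E1B4: 3-byte form → EE 86 B4.
U+2554: 3-byte form → E2 95 94.
U+F71D: 3-byte form → EF 9C 9D.
U+022A: 2-byte form → C8 AA.
Concatenated (18 bytes): F1 95 B5 AD E3 82 AB EE 86 B4 E2 95 94 EF 9C 9D C8 AA.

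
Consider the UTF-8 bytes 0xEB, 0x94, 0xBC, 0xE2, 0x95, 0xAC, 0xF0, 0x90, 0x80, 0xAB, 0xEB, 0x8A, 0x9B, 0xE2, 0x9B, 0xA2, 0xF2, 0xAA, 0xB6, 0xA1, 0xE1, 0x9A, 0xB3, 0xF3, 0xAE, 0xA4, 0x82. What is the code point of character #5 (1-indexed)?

U+26E2

Offset 0: leading byte 0xEB = 11101011 → 3-byte char #1 = EB 94 BC.
Offset 3: leading byte 0xE2 = 11100010 → 3-byte char #2 = E2 95 AC.
Offset 6: leading byte 0xF0 = 11110000 → 4-byte char #3 = F0 90 80 AB.
Offset 10: leading byte 0xEB = 11101011 → 3-byte char #4 = EB 8A 9B.
Offset 13: leading byte 0xE2 = 11100010 → 3-byte char #5 = E2 9B A2.
Leading byte 0xE2 = 11100010 matches 1110xxxx → 3-byte sequence.
Byte 1: 0xE2 = 11100010, payload 0010 (4 bits).
Byte 2: 0x9B = 10011011 (10xxxxxx ✓), payload 011011.
Byte 3: 0xA2 = 10100010 (10xxxxxx ✓), payload 100010.
Concatenate: 0010011011100010 = 0x26E2 (16 bits → U+26E2).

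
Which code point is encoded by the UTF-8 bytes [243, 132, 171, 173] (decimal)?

Leading byte 0xF3 = 11110011 matches 11110xxx → 4-byte sequence.
Byte 1: 0xF3 = 11110011, payload 011 (3 bits).
Byte 2: 0x84 = 10000100 (10xxxxxx ✓), payload 000100.
Byte 3: 0xAB = 10101011 (10xxxxxx ✓), payload 101011.
Byte 4: 0xAD = 10101101 (10xxxxxx ✓), payload 101101.
Concatenate: 011000100101011101101 = 0xC4AED (21 bits → U+C4AED).

U+C4AED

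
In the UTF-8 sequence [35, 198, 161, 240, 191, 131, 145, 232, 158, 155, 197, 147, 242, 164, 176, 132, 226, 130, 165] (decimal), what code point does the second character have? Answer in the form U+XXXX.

Offset 0: leading byte 0x23 = 00100011 → 1-byte char #1 = 23.
Offset 1: leading byte 0xC6 = 11000110 → 2-byte char #2 = C6 A1.
Leading byte 0xC6 = 11000110 matches 110xxxxx → 2-byte sequence.
Byte 1: 0xC6 = 11000110, payload 00110 (5 bits).
Byte 2: 0xA1 = 10100001 (10xxxxxx ✓), payload 100001.
Concatenate: 00110100001 = 0x1A1 (11 bits → U+01A1).

U+01A1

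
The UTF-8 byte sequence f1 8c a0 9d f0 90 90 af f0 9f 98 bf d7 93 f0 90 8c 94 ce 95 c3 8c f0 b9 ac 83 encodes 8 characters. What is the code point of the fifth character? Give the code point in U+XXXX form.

U+10314

Offset 0: leading byte 0xF1 = 11110001 → 4-byte char #1 = F1 8C A0 9D.
Offset 4: leading byte 0xF0 = 11110000 → 4-byte char #2 = F0 90 90 AF.
Offset 8: leading byte 0xF0 = 11110000 → 4-byte char #3 = F0 9F 98 BF.
Offset 12: leading byte 0xD7 = 11010111 → 2-byte char #4 = D7 93.
Offset 14: leading byte 0xF0 = 11110000 → 4-byte char #5 = F0 90 8C 94.
Leading byte 0xF0 = 11110000 matches 11110xxx → 4-byte sequence.
Byte 1: 0xF0 = 11110000, payload 000 (3 bits).
Byte 2: 0x90 = 10010000 (10xxxxxx ✓), payload 010000.
Byte 3: 0x8C = 10001100 (10xxxxxx ✓), payload 001100.
Byte 4: 0x94 = 10010100 (10xxxxxx ✓), payload 010100.
Concatenate: 000010000001100010100 = 0x10314 (21 bits → U+10314).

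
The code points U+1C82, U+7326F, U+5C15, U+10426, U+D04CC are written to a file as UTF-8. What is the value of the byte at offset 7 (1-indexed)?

1-indexed offset 7 is 0-indexed offset 6.
U+1C82 → 3-byte form E1 B2 82 at offsets 0–2.
U+7326F → 4-byte form F1 B3 89 AF at offsets 3–6.
Offset 6 falls in char 2's range; it's byte 4 of F1 B3 89 AF = 0xAF.

0xAF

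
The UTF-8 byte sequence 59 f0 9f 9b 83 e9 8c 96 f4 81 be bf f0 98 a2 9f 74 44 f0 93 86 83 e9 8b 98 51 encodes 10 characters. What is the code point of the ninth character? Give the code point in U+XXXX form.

U+92D8

Offset 0: leading byte 0x59 = 01011001 → 1-byte char #1 = 59.
Offset 1: leading byte 0xF0 = 11110000 → 4-byte char #2 = F0 9F 9B 83.
Offset 5: leading byte 0xE9 = 11101001 → 3-byte char #3 = E9 8C 96.
Offset 8: leading byte 0xF4 = 11110100 → 4-byte char #4 = F4 81 BE BF.
Offset 12: leading byte 0xF0 = 11110000 → 4-byte char #5 = F0 98 A2 9F.
Offset 16: leading byte 0x74 = 01110100 → 1-byte char #6 = 74.
Offset 17: leading byte 0x44 = 01000100 → 1-byte char #7 = 44.
Offset 18: leading byte 0xF0 = 11110000 → 4-byte char #8 = F0 93 86 83.
Offset 22: leading byte 0xE9 = 11101001 → 3-byte char #9 = E9 8B 98.
Leading byte 0xE9 = 11101001 matches 1110xxxx → 3-byte sequence.
Byte 1: 0xE9 = 11101001, payload 1001 (4 bits).
Byte 2: 0x8B = 10001011 (10xxxxxx ✓), payload 001011.
Byte 3: 0x98 = 10011000 (10xxxxxx ✓), payload 011000.
Concatenate: 1001001011011000 = 0x92D8 (16 bits → U+92D8).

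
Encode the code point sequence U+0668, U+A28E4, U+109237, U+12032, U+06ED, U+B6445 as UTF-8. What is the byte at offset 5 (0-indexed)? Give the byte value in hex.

0xA4

U+0668 → 2-byte form D9 A8 at offsets 0–1.
U+A28E4 → 4-byte form F2 A2 A3 A4 at offsets 2–5.
Offset 5 falls in char 2's range; it's byte 4 of F2 A2 A3 A4 = 0xA4.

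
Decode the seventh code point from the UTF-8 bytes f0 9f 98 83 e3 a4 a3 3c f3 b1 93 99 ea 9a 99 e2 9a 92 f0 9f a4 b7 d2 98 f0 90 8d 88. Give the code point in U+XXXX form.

U+1F937

Offset 0: leading byte 0xF0 = 11110000 → 4-byte char #1 = F0 9F 98 83.
Offset 4: leading byte 0xE3 = 11100011 → 3-byte char #2 = E3 A4 A3.
Offset 7: leading byte 0x3C = 00111100 → 1-byte char #3 = 3C.
Offset 8: leading byte 0xF3 = 11110011 → 4-byte char #4 = F3 B1 93 99.
Offset 12: leading byte 0xEA = 11101010 → 3-byte char #5 = EA 9A 99.
Offset 15: leading byte 0xE2 = 11100010 → 3-byte char #6 = E2 9A 92.
Offset 18: leading byte 0xF0 = 11110000 → 4-byte char #7 = F0 9F A4 B7.
Leading byte 0xF0 = 11110000 matches 11110xxx → 4-byte sequence.
Byte 1: 0xF0 = 11110000, payload 000 (3 bits).
Byte 2: 0x9F = 10011111 (10xxxxxx ✓), payload 011111.
Byte 3: 0xA4 = 10100100 (10xxxxxx ✓), payload 100100.
Byte 4: 0xB7 = 10110111 (10xxxxxx ✓), payload 110111.
Concatenate: 000011111100100110111 = 0x1F937 (21 bits → U+1F937).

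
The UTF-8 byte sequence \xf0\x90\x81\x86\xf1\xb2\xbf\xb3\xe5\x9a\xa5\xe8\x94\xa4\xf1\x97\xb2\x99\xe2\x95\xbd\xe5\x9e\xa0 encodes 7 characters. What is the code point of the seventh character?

U+57A0

Offset 0: leading byte 0xF0 = 11110000 → 4-byte char #1 = F0 90 81 86.
Offset 4: leading byte 0xF1 = 11110001 → 4-byte char #2 = F1 B2 BF B3.
Offset 8: leading byte 0xE5 = 11100101 → 3-byte char #3 = E5 9A A5.
Offset 11: leading byte 0xE8 = 11101000 → 3-byte char #4 = E8 94 A4.
Offset 14: leading byte 0xF1 = 11110001 → 4-byte char #5 = F1 97 B2 99.
Offset 18: leading byte 0xE2 = 11100010 → 3-byte char #6 = E2 95 BD.
Offset 21: leading byte 0xE5 = 11100101 → 3-byte char #7 = E5 9E A0.
Leading byte 0xE5 = 11100101 matches 1110xxxx → 3-byte sequence.
Byte 1: 0xE5 = 11100101, payload 0101 (4 bits).
Byte 2: 0x9E = 10011110 (10xxxxxx ✓), payload 011110.
Byte 3: 0xA0 = 10100000 (10xxxxxx ✓), payload 100000.
Concatenate: 0101011110100000 = 0x57A0 (16 bits → U+57A0).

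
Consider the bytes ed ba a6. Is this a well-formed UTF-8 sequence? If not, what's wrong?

invalid (encodes a surrogate (U+D800–U+DFFF))

Structurally a 3-byte sequence; payload = 0xDEA6.
But 0xDEA6 is in U+D800–U+DFFF, the surrogate range. Surrogates are not Unicode scalar values and are forbidden in UTF-8.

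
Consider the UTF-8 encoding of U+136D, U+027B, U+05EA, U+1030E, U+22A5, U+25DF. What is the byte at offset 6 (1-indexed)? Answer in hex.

0xD7

1-indexed offset 6 is 0-indexed offset 5.
U+136D → 3-byte form E1 8D AD at offsets 0–2.
U+027B → 2-byte form C9 BB at offsets 3–4.
U+05EA → 2-byte form D7 AA at offsets 5–6.
Offset 5 falls in char 3's range; it's byte 1 of D7 AA = 0xD7.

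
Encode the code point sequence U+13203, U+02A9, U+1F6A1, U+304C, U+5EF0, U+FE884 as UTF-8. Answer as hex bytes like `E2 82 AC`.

F0 93 88 83 CA A9 F0 9F 9A A1 E3 81 8C E5 BB B0 F3 BE A2 84

U+13203: 4-byte form → F0 93 88 83.
U+02A9: 2-byte form → CA A9.
U+1F6A1: 4-byte form → F0 9F 9A A1.
U+304C: 3-byte form → E3 81 8C.
U+5EF0: 3-byte form → E5 BB B0.
U+FE884: 4-byte form → F3 BE A2 84.
Concatenated (20 bytes): F0 93 88 83 CA A9 F0 9F 9A A1 E3 81 8C E5 BB B0 F3 BE A2 84.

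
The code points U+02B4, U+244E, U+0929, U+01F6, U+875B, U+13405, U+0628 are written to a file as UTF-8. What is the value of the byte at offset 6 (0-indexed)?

U+02B4 → 2-byte form CA B4 at offsets 0–1.
U+244E → 3-byte form E2 91 8E at offsets 2–4.
U+0929 → 3-byte form E0 A4 A9 at offsets 5–7.
Offset 6 falls in char 3's range; it's byte 2 of E0 A4 A9 = 0xA4.

0xA4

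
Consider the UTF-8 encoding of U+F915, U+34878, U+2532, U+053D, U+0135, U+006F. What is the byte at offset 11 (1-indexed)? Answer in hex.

0xD4

1-indexed offset 11 is 0-indexed offset 10.
U+F915 → 3-byte form EF A4 95 at offsets 0–2.
U+34878 → 4-byte form F0 B4 A1 B8 at offsets 3–6.
U+2532 → 3-byte form E2 94 B2 at offsets 7–9.
U+053D → 2-byte form D4 BD at offsets 10–11.
Offset 10 falls in char 4's range; it's byte 1 of D4 BD = 0xD4.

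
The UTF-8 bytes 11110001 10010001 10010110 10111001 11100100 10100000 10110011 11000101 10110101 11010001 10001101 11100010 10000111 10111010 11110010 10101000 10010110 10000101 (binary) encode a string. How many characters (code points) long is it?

6

Byte at offset 0: 0xF1 = 11110001 → 4-byte char (#1). Advance 4.
Byte at offset 4: 0xE4 = 11100100 → 3-byte char (#2). Advance 3.
Byte at offset 7: 0xC5 = 11000101 → 2-byte char (#3). Advance 2.
Byte at offset 9: 0xD1 = 11010001 → 2-byte char (#4). Advance 2.
Byte at offset 11: 0xE2 = 11100010 → 3-byte char (#5). Advance 3.
Byte at offset 14: 0xF2 = 11110010 → 4-byte char (#6). Advance 4.
Reached end at offset 18 after 6 code points.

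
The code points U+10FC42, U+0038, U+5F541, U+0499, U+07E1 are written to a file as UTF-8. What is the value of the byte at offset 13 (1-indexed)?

0xA1

1-indexed offset 13 is 0-indexed offset 12.
U+10FC42 → 4-byte form F4 8F B1 82 at offsets 0–3.
U+0038 → 1-byte form 38 at offsets 4–4.
U+5F541 → 4-byte form F1 9F 95 81 at offsets 5–8.
U+0499 → 2-byte form D2 99 at offsets 9–10.
U+07E1 → 2-byte form DF A1 at offsets 11–12.
Offset 12 falls in char 5's range; it's byte 2 of DF A1 = 0xA1.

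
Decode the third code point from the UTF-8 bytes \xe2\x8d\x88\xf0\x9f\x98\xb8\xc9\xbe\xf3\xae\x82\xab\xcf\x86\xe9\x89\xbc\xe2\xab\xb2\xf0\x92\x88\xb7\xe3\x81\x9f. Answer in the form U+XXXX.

Offset 0: leading byte 0xE2 = 11100010 → 3-byte char #1 = E2 8D 88.
Offset 3: leading byte 0xF0 = 11110000 → 4-byte char #2 = F0 9F 98 B8.
Offset 7: leading byte 0xC9 = 11001001 → 2-byte char #3 = C9 BE.
Leading byte 0xC9 = 11001001 matches 110xxxxx → 2-byte sequence.
Byte 1: 0xC9 = 11001001, payload 01001 (5 bits).
Byte 2: 0xBE = 10111110 (10xxxxxx ✓), payload 111110.
Concatenate: 01001111110 = 0x27E (11 bits → U+027E).

U+027E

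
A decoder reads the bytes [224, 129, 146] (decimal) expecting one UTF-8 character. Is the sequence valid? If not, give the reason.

Leading byte 0xE0 = 11100000 → 3-byte form.
Continuation bytes all match 10xxxxxx. Payload decodes to 0x52.
But 0x52 < 0x800, the minimum for a 3-byte sequence — this is an overlong encoding.

invalid (overlong encoding)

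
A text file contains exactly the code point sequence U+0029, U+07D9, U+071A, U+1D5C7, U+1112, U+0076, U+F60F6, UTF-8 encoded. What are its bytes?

U+0029: 1-byte form → 29.
U+07D9: 2-byte form → DF 99.
U+071A: 2-byte form → DC 9A.
U+1D5C7: 4-byte form → F0 9D 97 87.
U+1112: 3-byte form → E1 84 92.
U+0076: 1-byte form → 76.
U+F60F6: 4-byte form → F3 B6 83 B6.
Concatenated (17 bytes): 29 DF 99 DC 9A F0 9D 97 87 E1 84 92 76 F3 B6 83 B6.

29 DF 99 DC 9A F0 9D 97 87 E1 84 92 76 F3 B6 83 B6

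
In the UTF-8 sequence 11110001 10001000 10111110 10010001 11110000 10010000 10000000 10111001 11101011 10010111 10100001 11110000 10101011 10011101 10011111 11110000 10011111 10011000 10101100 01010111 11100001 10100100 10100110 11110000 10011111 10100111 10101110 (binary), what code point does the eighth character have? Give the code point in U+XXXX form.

Offset 0: leading byte 0xF1 = 11110001 → 4-byte char #1 = F1 88 BE 91.
Offset 4: leading byte 0xF0 = 11110000 → 4-byte char #2 = F0 90 80 B9.
Offset 8: leading byte 0xEB = 11101011 → 3-byte char #3 = EB 97 A1.
Offset 11: leading byte 0xF0 = 11110000 → 4-byte char #4 = F0 AB 9D 9F.
Offset 15: leading byte 0xF0 = 11110000 → 4-byte char #5 = F0 9F 98 AC.
Offset 19: leading byte 0x57 = 01010111 → 1-byte char #6 = 57.
Offset 20: leading byte 0xE1 = 11100001 → 3-byte char #7 = E1 A4 A6.
Offset 23: leading byte 0xF0 = 11110000 → 4-byte char #8 = F0 9F A7 AE.
Leading byte 0xF0 = 11110000 matches 11110xxx → 4-byte sequence.
Byte 1: 0xF0 = 11110000, payload 000 (3 bits).
Byte 2: 0x9F = 10011111 (10xxxxxx ✓), payload 011111.
Byte 3: 0xA7 = 10100111 (10xxxxxx ✓), payload 100111.
Byte 4: 0xAE = 10101110 (10xxxxxx ✓), payload 101110.
Concatenate: 000011111100111101110 = 0x1F9EE (21 bits → U+1F9EE).

U+1F9EE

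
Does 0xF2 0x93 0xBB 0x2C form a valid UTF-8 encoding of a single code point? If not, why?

invalid (non-continuation byte where continuation expected)

Leading byte 0xF2 = 11110010 → 4-byte form.
Byte 4 is 0x2C = 00101100, which is not 10xxxxxx — expected a continuation byte.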